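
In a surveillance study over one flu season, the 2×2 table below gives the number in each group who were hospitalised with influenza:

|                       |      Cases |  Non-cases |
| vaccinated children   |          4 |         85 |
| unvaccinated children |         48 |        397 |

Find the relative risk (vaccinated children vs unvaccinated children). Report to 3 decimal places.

0.417

risk, vaccinated children = 4/89 = 0.04494
risk, unvaccinated children = 48/445 = 0.10787
RR = 0.04494 / 0.10787 = 0.417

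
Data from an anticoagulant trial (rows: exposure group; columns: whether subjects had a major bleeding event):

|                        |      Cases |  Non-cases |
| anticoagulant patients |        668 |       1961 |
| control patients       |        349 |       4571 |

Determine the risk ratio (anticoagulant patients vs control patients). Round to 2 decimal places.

3.58

risk, anticoagulant patients = 668/2629 = 0.2541
risk, control patients = 349/4920 = 0.0709
RR = 0.2541 / 0.0709 = 3.58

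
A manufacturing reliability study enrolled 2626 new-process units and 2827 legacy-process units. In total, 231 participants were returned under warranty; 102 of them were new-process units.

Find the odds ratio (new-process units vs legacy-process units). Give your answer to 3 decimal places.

new-process units without the outcome: 2626 − 102 = 2524
legacy-process units with the outcome: 231 − 102 = 129
legacy-process units without the outcome: 2827 − 129 = 2698
OR = (102 × 2698) / (2524 × 129) = 275196/325596 ≈ 0.845

OR: 0.845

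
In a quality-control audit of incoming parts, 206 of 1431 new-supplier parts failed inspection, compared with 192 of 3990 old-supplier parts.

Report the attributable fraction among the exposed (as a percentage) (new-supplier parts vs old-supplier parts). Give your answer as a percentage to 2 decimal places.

AR%: 66.57%

risk, new-supplier parts = 206/1431 = 0.14396
risk, old-supplier parts = 192/3990 = 0.04812
AR% = (0.14396 − 0.04812) / 0.14396 = 0.6657 → 66.57%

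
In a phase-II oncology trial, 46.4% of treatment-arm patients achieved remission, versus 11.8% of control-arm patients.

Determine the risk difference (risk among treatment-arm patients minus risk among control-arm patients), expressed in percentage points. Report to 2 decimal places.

risk difference = 0.4640 − 0.1180 = 0.3460 → 34.60 percentage points

RD = 34.60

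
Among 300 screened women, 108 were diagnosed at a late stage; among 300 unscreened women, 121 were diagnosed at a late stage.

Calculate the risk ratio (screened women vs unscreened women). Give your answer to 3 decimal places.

RR: 0.893

risk, screened women = 108/300 = 0.3600
risk, unscreened women = 121/300 = 0.4033
RR = 0.3600 / 0.4033 = 0.893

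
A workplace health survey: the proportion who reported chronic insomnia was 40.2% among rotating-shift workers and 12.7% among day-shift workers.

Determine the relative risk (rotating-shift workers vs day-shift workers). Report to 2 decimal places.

RR = 0.4020 / 0.1270 = 3.17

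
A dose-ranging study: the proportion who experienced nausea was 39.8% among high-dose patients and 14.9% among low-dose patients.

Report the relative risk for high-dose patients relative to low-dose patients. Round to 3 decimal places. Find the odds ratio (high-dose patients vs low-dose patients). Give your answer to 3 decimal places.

RR = 2.671; OR = 3.776

RR = 0.3980 / 0.1490 = 2.671
odds, high-dose patients = 0.3980/0.6020 = 0.6611
odds, low-dose patients = 0.1490/0.8510 = 0.1751
OR = 0.6611 / 0.1751 = 3.776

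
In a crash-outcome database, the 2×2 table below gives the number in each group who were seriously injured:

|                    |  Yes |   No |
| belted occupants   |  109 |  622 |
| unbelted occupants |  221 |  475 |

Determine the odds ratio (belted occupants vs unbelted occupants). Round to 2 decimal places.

0.38

odds, belted occupants = 109/622 = 0.1752
odds, unbelted occupants = 221/475 = 0.4653
OR = 0.1752 / 0.4653 = 0.38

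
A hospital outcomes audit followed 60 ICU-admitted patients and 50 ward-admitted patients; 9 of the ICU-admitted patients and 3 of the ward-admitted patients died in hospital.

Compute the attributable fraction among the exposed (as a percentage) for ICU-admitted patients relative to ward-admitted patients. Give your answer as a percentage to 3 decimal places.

60.000%

risk, ICU-admitted patients = 9/60 = 0.1500
risk, ward-admitted patients = 3/50 = 0.0600
AR% = (0.1500 − 0.0600) / 0.1500 = 0.6000 → 60.000%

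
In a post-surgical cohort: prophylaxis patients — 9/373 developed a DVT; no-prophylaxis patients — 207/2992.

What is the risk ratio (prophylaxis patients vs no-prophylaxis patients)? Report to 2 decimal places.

0.35

risk, prophylaxis patients = 9/373 = 0.02413
risk, no-prophylaxis patients = 207/2992 = 0.06918
RR = 0.02413 / 0.06918 = 0.35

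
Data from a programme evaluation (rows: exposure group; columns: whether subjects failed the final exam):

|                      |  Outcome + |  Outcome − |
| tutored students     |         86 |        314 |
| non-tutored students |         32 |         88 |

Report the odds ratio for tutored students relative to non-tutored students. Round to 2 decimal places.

OR = (86 × 88) / (314 × 32) = 7568/10048 ≈ 0.75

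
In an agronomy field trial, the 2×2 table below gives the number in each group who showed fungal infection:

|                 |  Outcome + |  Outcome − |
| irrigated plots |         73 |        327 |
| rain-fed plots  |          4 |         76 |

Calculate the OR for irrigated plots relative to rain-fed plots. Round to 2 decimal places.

OR = (73 × 76) / (327 × 4) = 5548/1308 ≈ 4.24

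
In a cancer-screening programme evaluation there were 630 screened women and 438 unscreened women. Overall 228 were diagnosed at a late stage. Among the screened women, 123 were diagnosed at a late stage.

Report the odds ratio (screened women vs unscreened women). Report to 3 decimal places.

screened women without the outcome: 630 − 123 = 507
unscreened women with the outcome: 228 − 123 = 105
unscreened women without the outcome: 438 − 105 = 333
OR = (123 × 333) / (507 × 105) = 40959/53235 ≈ 0.769

0.769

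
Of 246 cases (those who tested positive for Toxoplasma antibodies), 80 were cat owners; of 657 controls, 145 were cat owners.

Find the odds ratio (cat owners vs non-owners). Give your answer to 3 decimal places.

OR = (80 × 512) / (145 × 166) = 40960/24070 ≈ 1.702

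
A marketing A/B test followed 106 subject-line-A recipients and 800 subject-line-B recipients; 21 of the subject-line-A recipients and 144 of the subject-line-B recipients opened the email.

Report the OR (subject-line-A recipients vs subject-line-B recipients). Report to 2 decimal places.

1.13

odds, subject-line-A recipients = 21/85 = 0.2471
odds, subject-line-B recipients = 144/656 = 0.2195
OR = 0.2471 / 0.2195 = 1.13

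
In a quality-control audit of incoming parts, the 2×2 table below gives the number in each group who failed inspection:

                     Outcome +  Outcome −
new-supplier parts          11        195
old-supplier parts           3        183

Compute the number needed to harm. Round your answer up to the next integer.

risk, new-supplier parts = 11/206 = 0.053398
risk, old-supplier parts = 3/186 = 0.016129
absolute risk difference = 0.037269
1 / 0.037269 = 26.832 → round up → 27

27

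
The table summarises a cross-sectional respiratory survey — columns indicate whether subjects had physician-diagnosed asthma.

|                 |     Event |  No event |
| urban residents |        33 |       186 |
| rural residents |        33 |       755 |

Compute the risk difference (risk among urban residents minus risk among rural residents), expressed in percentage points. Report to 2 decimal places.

risk, urban residents = 33/219 = 0.15068
risk, rural residents = 33/788 = 0.04188
risk difference = 0.15068 − 0.04188 = 0.10881 → 10.88 percentage points

10.88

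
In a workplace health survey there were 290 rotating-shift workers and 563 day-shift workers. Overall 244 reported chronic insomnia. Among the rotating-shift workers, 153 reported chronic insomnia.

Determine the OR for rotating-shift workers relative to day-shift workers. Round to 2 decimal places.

rotating-shift workers without the outcome: 290 − 153 = 137
day-shift workers with the outcome: 244 − 153 = 91
day-shift workers without the outcome: 563 − 91 = 472
OR = (153 × 472) / (137 × 91) = 72216/12467 ≈ 5.79

OR = 5.79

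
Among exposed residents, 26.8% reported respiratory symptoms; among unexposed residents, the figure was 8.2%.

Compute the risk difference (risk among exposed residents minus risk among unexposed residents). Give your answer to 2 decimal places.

risk difference = 0.2680 − 0.0820 = 0.19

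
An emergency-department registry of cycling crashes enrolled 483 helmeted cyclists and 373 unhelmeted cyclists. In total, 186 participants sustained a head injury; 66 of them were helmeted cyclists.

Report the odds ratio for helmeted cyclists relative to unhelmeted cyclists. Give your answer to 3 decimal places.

OR = 0.334

helmeted cyclists without the outcome: 483 − 66 = 417
unhelmeted cyclists with the outcome: 186 − 66 = 120
unhelmeted cyclists without the outcome: 373 − 120 = 253
odds, helmeted cyclists = 66/417 = 0.1583
odds, unhelmeted cyclists = 120/253 = 0.4743
OR = 0.1583 / 0.4743 = 0.334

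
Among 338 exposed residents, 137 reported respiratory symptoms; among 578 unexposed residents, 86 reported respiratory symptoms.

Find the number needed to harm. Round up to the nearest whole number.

4

risk, exposed residents = 137/338 = 0.405325
risk, unexposed residents = 86/578 = 0.148789
absolute risk difference = 0.256537
1 / 0.256537 = 3.898 → round up → 4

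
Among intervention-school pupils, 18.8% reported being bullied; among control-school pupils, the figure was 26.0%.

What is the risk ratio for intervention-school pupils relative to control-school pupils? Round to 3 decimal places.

RR = 0.1880 / 0.2600 = 0.723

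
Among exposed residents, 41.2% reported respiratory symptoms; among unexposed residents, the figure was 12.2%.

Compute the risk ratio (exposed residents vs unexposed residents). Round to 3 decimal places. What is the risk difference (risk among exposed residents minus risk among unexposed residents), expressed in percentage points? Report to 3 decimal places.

RR = 0.4120 / 0.1220 = 3.377
risk difference = 0.4120 − 0.1220 = 0.2900 → 29.000 percentage points

RR = 3.377; RD = 29.000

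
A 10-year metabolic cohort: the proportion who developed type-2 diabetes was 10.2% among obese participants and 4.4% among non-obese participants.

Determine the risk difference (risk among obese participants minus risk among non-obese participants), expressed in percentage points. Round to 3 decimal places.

risk difference = 0.10200 − 0.04400 = 0.05800 → 5.800 percentage points

RD = 5.800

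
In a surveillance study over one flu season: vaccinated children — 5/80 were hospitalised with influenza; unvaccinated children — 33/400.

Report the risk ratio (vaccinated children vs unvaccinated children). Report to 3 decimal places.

RR: 0.758

risk, vaccinated children = 5/80 = 0.0625
risk, unvaccinated children = 33/400 = 0.0825
RR = 0.0625 / 0.0825 = 0.758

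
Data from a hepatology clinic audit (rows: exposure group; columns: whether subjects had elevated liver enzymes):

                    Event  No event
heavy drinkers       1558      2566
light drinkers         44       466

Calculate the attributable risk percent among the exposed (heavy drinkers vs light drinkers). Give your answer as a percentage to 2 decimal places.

77.16%

risk, heavy drinkers = 1558/4124 = 0.3778
risk, light drinkers = 44/510 = 0.0863
AR% = (0.3778 − 0.0863) / 0.3778 = 0.7716 → 77.16%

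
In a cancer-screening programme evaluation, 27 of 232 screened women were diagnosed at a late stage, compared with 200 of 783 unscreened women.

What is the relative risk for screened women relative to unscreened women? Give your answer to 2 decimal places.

risk, screened women = 27/232 = 0.1164
risk, unscreened women = 200/783 = 0.2554
RR = 0.1164 / 0.2554 = 0.46

0.46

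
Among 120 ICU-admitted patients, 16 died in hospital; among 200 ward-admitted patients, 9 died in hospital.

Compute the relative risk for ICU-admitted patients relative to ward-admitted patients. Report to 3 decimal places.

2.963

risk, ICU-admitted patients = 16/120 = 0.13333
risk, ward-admitted patients = 9/200 = 0.04500
RR = 0.13333 / 0.04500 = 2.963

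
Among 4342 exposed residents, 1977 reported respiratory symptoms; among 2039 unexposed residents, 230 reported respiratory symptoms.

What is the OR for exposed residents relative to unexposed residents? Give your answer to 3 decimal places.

OR = (1977 × 1809) / (2365 × 230) = 3576393/543950 ≈ 6.575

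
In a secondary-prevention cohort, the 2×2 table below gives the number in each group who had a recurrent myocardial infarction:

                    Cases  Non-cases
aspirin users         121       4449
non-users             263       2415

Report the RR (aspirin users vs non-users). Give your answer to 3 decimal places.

0.270

risk, aspirin users = 121/4570 = 0.02648
risk, non-users = 263/2678 = 0.09821
RR = 0.02648 / 0.09821 = 0.270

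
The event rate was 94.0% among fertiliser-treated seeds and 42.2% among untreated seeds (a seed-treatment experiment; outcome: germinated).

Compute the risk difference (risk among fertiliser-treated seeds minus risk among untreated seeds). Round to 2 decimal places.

risk difference = 0.9400 − 0.4220 = 0.52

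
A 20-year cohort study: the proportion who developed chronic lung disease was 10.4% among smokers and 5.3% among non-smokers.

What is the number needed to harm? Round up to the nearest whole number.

20

absolute risk difference = 0.051000
1 / 0.051000 = 19.608 → round up → 20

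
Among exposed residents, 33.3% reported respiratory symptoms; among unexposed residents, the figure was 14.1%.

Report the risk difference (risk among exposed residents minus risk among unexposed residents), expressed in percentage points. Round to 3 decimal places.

risk difference = 0.3330 − 0.1410 = 0.1920 → 19.200 percentage points

RD: 19.200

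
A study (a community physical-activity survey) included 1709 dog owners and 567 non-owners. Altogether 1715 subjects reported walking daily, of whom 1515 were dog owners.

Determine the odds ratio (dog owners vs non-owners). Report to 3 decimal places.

OR: 14.330

dog owners without the outcome: 1709 − 1515 = 194
non-owners with the outcome: 1715 − 1515 = 200
non-owners without the outcome: 567 − 200 = 367
OR = (1515 × 367) / (194 × 200) = 556005/38800 ≈ 14.330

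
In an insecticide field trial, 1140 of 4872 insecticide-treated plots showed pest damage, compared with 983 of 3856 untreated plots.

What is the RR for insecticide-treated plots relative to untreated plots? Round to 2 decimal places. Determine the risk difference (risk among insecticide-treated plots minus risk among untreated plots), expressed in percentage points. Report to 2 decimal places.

risk, insecticide-treated plots = 1140/4872 = 0.2340
risk, untreated plots = 983/3856 = 0.2549
RR = 0.2340 / 0.2549 = 0.92
risk difference = 0.2340 − 0.2549 = -0.0209 → -2.09 percentage points

RR = 0.92; RD = -2.09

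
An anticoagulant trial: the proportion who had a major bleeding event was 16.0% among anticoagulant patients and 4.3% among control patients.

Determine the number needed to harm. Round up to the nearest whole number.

NNH: 9

absolute risk difference = 0.117000
1 / 0.117000 = 8.547 → round up → 9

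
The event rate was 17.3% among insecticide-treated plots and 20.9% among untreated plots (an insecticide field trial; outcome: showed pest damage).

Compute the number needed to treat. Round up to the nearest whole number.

NNT = 28

absolute risk difference = 0.036000
1 / 0.036000 = 27.778 → round up → 28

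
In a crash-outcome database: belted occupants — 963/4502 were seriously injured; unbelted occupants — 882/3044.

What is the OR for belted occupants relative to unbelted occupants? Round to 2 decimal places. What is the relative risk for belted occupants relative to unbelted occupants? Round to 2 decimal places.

OR = (963 × 2162) / (3539 × 882) = 2082006/3121398 ≈ 0.67
risk, belted occupants = 963/4502 = 0.2139
risk, unbelted occupants = 882/3044 = 0.2898
RR = 0.2139 / 0.2898 = 0.74

OR = 0.67; RR = 0.74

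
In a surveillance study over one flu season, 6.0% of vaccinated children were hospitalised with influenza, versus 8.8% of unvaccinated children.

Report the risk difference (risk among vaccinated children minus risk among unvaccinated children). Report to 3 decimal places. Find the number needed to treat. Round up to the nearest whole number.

RD = -0.028; NNT = 36

risk difference = 0.0600 − 0.0880 = -0.028
absolute risk difference = 0.028000
1 / 0.028000 = 35.714 → round up → 36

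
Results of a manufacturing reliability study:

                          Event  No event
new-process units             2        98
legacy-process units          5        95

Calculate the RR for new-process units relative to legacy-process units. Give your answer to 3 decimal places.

risk, new-process units = 2/100 = 0.02000
risk, legacy-process units = 5/100 = 0.05000
RR = 0.02000 / 0.05000 = 0.400

RR ≈ 0.400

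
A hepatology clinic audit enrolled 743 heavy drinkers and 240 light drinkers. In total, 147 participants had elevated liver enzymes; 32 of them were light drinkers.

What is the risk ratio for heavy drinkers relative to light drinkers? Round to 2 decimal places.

RR ≈ 1.16

heavy drinkers with the outcome: 147 − 32 = 115
heavy drinkers without the outcome: 743 − 115 = 628
light drinkers without the outcome: 240 − 32 = 208
risk, heavy drinkers = 115/743 = 0.1548
risk, light drinkers = 32/240 = 0.1333
RR = 0.1548 / 0.1333 = 1.16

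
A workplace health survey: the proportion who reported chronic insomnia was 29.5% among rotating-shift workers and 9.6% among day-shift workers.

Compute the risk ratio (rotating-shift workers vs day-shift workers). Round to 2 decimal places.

RR = 0.2950 / 0.0960 = 3.07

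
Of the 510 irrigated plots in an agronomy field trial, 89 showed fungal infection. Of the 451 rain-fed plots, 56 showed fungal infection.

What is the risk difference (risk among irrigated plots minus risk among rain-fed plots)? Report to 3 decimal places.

risk, irrigated plots = 89/510 = 0.1745
risk, rain-fed plots = 56/451 = 0.1242
risk difference = 0.1745 − 0.1242 = 0.050

RD ≈ 0.050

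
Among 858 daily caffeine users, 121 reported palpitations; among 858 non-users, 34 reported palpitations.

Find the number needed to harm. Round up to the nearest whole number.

10

risk, daily caffeine users = 121/858 = 0.141026
risk, non-users = 34/858 = 0.039627
absolute risk difference = 0.101399
1 / 0.101399 = 9.862 → round up → 10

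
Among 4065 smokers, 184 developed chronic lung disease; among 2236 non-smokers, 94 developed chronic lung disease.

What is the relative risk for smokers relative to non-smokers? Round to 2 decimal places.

RR: 1.08

risk, smokers = 184/4065 = 0.04526
risk, non-smokers = 94/2236 = 0.04204
RR = 0.04526 / 0.04204 = 1.08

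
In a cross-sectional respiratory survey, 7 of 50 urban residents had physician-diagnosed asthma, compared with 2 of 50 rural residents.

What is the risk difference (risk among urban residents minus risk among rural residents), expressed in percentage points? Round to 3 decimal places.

10.000

risk, urban residents = 7/50 = 0.14000
risk, rural residents = 2/50 = 0.04000
risk difference = 0.14000 − 0.04000 = 0.10000 → 10.000 percentage points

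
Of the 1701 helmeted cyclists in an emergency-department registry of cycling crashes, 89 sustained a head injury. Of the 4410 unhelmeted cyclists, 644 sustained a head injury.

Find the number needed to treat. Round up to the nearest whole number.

risk, helmeted cyclists = 89/1701 = 0.052322
risk, unhelmeted cyclists = 644/4410 = 0.146032
absolute risk difference = 0.093710
1 / 0.093710 = 10.671 → round up → 11

NNT = 11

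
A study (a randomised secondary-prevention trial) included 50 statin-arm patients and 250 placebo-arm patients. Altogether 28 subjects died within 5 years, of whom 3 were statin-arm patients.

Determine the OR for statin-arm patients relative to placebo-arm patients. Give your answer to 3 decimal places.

OR ≈ 0.574

statin-arm patients without the outcome: 50 − 3 = 47
placebo-arm patients with the outcome: 28 − 3 = 25
placebo-arm patients without the outcome: 250 − 25 = 225
odds, statin-arm patients = 3/47 = 0.0638
odds, placebo-arm patients = 25/225 = 0.1111
OR = 0.0638 / 0.1111 = 0.574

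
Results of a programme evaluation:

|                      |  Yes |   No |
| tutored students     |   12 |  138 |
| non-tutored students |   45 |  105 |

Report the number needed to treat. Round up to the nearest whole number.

NNT = 5

risk, tutored students = 12/150 = 0.080000
risk, non-tutored students = 45/150 = 0.300000
absolute risk difference = 0.220000
1 / 0.220000 = 4.545 → round up → 5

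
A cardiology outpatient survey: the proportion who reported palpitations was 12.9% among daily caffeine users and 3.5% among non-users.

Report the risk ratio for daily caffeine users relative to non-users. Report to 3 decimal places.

RR = 0.12900 / 0.03500 = 3.686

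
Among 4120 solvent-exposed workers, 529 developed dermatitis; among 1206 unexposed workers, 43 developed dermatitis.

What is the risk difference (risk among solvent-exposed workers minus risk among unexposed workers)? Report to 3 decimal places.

risk, solvent-exposed workers = 529/4120 = 0.12840
risk, unexposed workers = 43/1206 = 0.03566
risk difference = 0.12840 − 0.03566 = 0.093

0.093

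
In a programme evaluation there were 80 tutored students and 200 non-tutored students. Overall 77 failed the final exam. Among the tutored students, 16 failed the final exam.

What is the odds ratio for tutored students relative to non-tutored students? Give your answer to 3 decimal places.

tutored students without the outcome: 80 − 16 = 64
non-tutored students with the outcome: 77 − 16 = 61
non-tutored students without the outcome: 200 − 61 = 139
OR = (16 × 139) / (64 × 61) = 2224/3904 ≈ 0.570

OR ≈ 0.570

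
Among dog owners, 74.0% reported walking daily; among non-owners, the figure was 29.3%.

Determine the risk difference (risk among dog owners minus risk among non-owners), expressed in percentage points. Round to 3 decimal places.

44.700

risk difference = 0.7400 − 0.2930 = 0.4470 → 44.700 percentage points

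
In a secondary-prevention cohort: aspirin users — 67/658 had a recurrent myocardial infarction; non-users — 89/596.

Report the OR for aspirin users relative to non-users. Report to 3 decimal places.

OR: 0.646

odds, aspirin users = 67/591 = 0.1134
odds, non-users = 89/507 = 0.1755
OR = 0.1134 / 0.1755 = 0.646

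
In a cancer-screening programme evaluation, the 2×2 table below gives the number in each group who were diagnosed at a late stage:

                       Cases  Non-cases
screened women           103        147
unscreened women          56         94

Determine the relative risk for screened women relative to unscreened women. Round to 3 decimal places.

RR = 1.104

risk, screened women = 103/250 = 0.4120
risk, unscreened women = 56/150 = 0.3733
RR = 0.4120 / 0.3733 = 1.104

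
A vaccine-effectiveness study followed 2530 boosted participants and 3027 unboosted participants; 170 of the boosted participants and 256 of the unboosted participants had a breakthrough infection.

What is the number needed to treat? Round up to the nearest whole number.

58

risk, boosted participants = 170/2530 = 0.067194
risk, unboosted participants = 256/3027 = 0.084572
absolute risk difference = 0.017379
1 / 0.017379 = 57.541 → round up → 58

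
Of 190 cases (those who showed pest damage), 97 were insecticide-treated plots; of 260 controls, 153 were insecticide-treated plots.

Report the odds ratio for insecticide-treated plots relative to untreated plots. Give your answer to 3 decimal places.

OR = (97 × 107) / (153 × 93) = 10379/14229 ≈ 0.729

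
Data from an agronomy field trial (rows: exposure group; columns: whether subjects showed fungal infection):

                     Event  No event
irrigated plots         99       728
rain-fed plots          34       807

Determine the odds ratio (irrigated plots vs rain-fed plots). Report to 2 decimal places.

3.23

odds, irrigated plots = 99/728 = 0.13599
odds, rain-fed plots = 34/807 = 0.04213
OR = 0.13599 / 0.04213 = 3.23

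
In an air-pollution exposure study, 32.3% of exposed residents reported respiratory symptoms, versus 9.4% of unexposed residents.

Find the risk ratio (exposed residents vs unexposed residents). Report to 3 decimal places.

RR = 0.3230 / 0.0940 = 3.436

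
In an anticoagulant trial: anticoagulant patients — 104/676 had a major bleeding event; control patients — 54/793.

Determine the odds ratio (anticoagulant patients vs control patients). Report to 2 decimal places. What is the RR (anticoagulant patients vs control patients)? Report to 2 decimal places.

OR = 2.49; RR = 2.26

OR = (104 × 739) / (572 × 54) = 76856/30888 ≈ 2.49
risk, anticoagulant patients = 104/676 = 0.1538
risk, control patients = 54/793 = 0.0681
RR = 0.1538 / 0.0681 = 2.26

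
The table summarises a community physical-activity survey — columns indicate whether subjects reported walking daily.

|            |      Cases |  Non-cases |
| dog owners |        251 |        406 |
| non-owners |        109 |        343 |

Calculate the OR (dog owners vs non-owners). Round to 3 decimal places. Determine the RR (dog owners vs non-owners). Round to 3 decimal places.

OR = 1.945; RR = 1.584

OR = (251 × 343) / (406 × 109) = 86093/44254 ≈ 1.945
risk, dog owners = 251/657 = 0.3820
risk, non-owners = 109/452 = 0.2412
RR = 0.3820 / 0.2412 = 1.584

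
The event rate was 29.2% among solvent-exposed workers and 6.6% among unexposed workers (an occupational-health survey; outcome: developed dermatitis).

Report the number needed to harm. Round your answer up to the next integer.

absolute risk difference = 0.226000
1 / 0.226000 = 4.425 → round up → 5

NNH ≈ 5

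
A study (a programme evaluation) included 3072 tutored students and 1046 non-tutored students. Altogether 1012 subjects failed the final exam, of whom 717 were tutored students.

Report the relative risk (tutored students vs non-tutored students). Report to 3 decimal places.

tutored students without the outcome: 3072 − 717 = 2355
non-tutored students with the outcome: 1012 − 717 = 295
non-tutored students without the outcome: 1046 − 295 = 751
risk, tutored students = 717/3072 = 0.2334
risk, non-tutored students = 295/1046 = 0.2820
RR = 0.2334 / 0.2820 = 0.828

0.828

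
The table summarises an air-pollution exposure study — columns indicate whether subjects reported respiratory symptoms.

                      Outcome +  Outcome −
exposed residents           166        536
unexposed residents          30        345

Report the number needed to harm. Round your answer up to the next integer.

risk, exposed residents = 166/702 = 0.236467
risk, unexposed residents = 30/375 = 0.080000
absolute risk difference = 0.156467
1 / 0.156467 = 6.391 → round up → 7

7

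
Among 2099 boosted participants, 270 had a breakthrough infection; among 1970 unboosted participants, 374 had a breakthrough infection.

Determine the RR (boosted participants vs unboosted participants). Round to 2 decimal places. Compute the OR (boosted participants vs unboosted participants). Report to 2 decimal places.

risk, boosted participants = 270/2099 = 0.1286
risk, unboosted participants = 374/1970 = 0.1898
RR = 0.1286 / 0.1898 = 0.68
odds, boosted participants = 270/1829 = 0.1476
odds, unboosted participants = 374/1596 = 0.2343
OR = 0.1476 / 0.2343 = 0.63

RR = 0.68; OR = 0.63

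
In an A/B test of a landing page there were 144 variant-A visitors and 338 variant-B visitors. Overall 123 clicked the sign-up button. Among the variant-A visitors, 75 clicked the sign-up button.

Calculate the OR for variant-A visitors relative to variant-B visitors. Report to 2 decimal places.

variant-A visitors without the outcome: 144 − 75 = 69
variant-B visitors with the outcome: 123 − 75 = 48
variant-B visitors without the outcome: 338 − 48 = 290
OR = (75 × 290) / (69 × 48) = 21750/3312 ≈ 6.57

OR = 6.57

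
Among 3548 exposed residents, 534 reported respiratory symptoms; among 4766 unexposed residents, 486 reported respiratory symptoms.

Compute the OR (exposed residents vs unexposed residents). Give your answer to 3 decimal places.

OR ≈ 1.560

odds, exposed residents = 534/3014 = 0.1772
odds, unexposed residents = 486/4280 = 0.1136
OR = 0.1772 / 0.1136 = 1.560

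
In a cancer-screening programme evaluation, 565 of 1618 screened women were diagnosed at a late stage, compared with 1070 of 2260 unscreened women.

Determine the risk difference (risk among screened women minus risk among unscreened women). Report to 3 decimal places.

RD: -0.124

risk, screened women = 565/1618 = 0.3492
risk, unscreened women = 1070/2260 = 0.4735
risk difference = 0.3492 − 0.4735 = -0.124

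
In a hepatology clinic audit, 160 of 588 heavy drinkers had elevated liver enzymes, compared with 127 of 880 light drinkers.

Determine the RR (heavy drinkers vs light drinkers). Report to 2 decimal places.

RR: 1.89

risk, heavy drinkers = 160/588 = 0.2721
risk, light drinkers = 127/880 = 0.1443
RR = 0.2721 / 0.1443 = 1.89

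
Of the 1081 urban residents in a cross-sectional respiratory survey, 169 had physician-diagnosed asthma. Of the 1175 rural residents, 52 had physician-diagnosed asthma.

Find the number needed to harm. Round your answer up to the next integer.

risk, urban residents = 169/1081 = 0.156337
risk, rural residents = 52/1175 = 0.044255
absolute risk difference = 0.112081
1 / 0.112081 = 8.922 → round up → 9

9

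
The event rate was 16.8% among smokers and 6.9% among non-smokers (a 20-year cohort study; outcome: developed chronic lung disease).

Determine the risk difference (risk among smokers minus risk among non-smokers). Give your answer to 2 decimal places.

risk difference = 0.1680 − 0.0690 = 0.10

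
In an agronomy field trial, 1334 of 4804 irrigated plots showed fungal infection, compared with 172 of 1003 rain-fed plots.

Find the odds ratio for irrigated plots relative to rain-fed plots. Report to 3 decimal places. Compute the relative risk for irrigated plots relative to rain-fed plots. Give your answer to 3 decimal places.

OR = 1.857; RR = 1.619

OR = (1334 × 831) / (3470 × 172) = 1108554/596840 ≈ 1.857
risk, irrigated plots = 1334/4804 = 0.2777
risk, rain-fed plots = 172/1003 = 0.1715
RR = 0.2777 / 0.1715 = 1.619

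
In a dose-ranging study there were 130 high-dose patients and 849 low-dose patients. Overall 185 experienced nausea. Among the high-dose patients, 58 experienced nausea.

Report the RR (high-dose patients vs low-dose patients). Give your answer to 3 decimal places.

high-dose patients without the outcome: 130 − 58 = 72
low-dose patients with the outcome: 185 − 58 = 127
low-dose patients without the outcome: 849 − 127 = 722
risk, high-dose patients = 58/130 = 0.4462
risk, low-dose patients = 127/849 = 0.1496
RR = 0.4462 / 0.1496 = 2.983

RR ≈ 2.983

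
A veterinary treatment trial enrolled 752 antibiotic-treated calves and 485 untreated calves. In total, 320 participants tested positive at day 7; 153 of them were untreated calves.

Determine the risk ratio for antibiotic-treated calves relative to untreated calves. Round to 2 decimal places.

0.70

antibiotic-treated calves with the outcome: 320 − 153 = 167
antibiotic-treated calves without the outcome: 752 − 167 = 585
untreated calves without the outcome: 485 − 153 = 332
risk, antibiotic-treated calves = 167/752 = 0.2221
risk, untreated calves = 153/485 = 0.3155
RR = 0.2221 / 0.3155 = 0.70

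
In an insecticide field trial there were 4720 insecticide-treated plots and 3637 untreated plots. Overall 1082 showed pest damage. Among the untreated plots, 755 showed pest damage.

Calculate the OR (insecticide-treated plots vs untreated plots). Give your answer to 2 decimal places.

OR = 0.28

insecticide-treated plots with the outcome: 1082 − 755 = 327
insecticide-treated plots without the outcome: 4720 − 327 = 4393
untreated plots without the outcome: 3637 − 755 = 2882
OR = (327 × 2882) / (4393 × 755) = 942414/3316715 ≈ 0.28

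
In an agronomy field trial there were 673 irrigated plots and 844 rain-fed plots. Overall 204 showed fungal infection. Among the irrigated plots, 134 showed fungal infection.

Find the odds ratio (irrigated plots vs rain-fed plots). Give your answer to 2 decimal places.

OR: 2.75

irrigated plots without the outcome: 673 − 134 = 539
rain-fed plots with the outcome: 204 − 134 = 70
rain-fed plots without the outcome: 844 − 70 = 774
OR = (134 × 774) / (539 × 70) = 103716/37730 ≈ 2.75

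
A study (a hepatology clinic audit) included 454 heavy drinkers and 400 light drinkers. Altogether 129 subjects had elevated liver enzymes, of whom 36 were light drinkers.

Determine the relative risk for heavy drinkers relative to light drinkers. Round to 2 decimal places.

RR = 2.28

heavy drinkers with the outcome: 129 − 36 = 93
heavy drinkers without the outcome: 454 − 93 = 361
light drinkers without the outcome: 400 − 36 = 364
risk, heavy drinkers = 93/454 = 0.2048
risk, light drinkers = 36/400 = 0.0900
RR = 0.2048 / 0.0900 = 2.28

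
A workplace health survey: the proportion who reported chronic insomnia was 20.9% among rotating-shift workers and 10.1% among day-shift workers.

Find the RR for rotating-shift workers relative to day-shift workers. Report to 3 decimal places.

RR = 0.2090 / 0.1010 = 2.069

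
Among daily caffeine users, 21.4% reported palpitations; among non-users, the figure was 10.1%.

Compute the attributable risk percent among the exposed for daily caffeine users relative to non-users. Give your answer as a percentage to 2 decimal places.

AR% = (0.2140 − 0.1010) / 0.2140 = 0.5280 → 52.80%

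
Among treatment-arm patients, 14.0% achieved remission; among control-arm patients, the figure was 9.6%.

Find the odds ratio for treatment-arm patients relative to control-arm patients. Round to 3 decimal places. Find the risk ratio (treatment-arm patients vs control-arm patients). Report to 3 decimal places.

OR = 1.533; RR = 1.458

odds, treatment-arm patients = 0.1400/0.8600 = 0.1628
odds, control-arm patients = 0.0960/0.9040 = 0.1062
OR = 0.1628 / 0.1062 = 1.533
RR = 0.1400 / 0.0960 = 1.458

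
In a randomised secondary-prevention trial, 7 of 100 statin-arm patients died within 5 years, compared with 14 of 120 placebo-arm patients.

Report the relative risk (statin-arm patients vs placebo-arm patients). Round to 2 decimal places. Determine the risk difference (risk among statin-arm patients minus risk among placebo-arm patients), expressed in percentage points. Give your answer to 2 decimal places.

risk, statin-arm patients = 7/100 = 0.0700
risk, placebo-arm patients = 14/120 = 0.1167
RR = 0.0700 / 0.1167 = 0.60
risk difference = 0.0700 − 0.1167 = -0.0467 → -4.67 percentage points

RR = 0.60; RD = -4.67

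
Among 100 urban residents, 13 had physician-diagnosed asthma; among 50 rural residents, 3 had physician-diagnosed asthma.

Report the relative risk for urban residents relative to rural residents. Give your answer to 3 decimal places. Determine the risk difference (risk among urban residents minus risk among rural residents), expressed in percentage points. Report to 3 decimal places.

risk, urban residents = 13/100 = 0.1300
risk, rural residents = 3/50 = 0.0600
RR = 0.1300 / 0.0600 = 2.167
risk difference = 0.1300 − 0.0600 = 0.0700 → 7.000 percentage points

RR = 2.167; RD = 7.000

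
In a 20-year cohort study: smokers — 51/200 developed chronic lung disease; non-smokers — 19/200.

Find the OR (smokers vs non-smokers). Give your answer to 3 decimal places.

OR = (51 × 181) / (149 × 19) = 9231/2831 ≈ 3.261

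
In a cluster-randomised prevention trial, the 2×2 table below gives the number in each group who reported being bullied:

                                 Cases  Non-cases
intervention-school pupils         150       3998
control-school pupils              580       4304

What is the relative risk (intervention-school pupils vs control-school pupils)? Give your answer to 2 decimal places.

risk, intervention-school pupils = 150/4148 = 0.03616
risk, control-school pupils = 580/4884 = 0.11876
RR = 0.03616 / 0.11876 = 0.30

0.30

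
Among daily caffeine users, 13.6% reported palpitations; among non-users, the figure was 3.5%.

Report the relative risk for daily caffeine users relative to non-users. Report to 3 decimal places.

RR = 0.13600 / 0.03500 = 3.886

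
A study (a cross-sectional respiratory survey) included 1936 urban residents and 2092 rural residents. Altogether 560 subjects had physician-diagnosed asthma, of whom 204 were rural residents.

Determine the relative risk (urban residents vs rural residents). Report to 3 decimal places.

urban residents with the outcome: 560 − 204 = 356
urban residents without the outcome: 1936 − 356 = 1580
rural residents without the outcome: 2092 − 204 = 1888
risk, urban residents = 356/1936 = 0.1839
risk, rural residents = 204/2092 = 0.0975
RR = 0.1839 / 0.0975 = 1.886

RR = 1.886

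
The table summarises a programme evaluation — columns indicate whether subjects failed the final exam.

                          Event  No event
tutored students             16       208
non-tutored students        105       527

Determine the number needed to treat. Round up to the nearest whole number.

NNT ≈ 11

risk, tutored students = 16/224 = 0.071429
risk, non-tutored students = 105/632 = 0.166139
absolute risk difference = 0.094711
1 / 0.094711 = 10.558 → round up → 11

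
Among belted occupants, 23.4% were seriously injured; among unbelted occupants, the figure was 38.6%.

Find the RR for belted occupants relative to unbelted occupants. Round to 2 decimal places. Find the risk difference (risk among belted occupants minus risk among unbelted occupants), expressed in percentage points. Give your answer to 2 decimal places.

RR = 0.2340 / 0.3860 = 0.61
risk difference = 0.2340 − 0.3860 = -0.1520 → -15.20 percentage points

RR = 0.61; RD = -15.20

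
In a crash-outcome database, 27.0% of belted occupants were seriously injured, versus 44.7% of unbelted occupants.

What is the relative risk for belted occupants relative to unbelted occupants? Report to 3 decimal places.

RR = 0.2700 / 0.4470 = 0.604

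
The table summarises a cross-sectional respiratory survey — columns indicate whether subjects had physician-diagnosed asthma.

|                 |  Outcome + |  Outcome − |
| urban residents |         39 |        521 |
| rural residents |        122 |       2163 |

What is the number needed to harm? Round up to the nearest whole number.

risk, urban residents = 39/560 = 0.069643
risk, rural residents = 122/2285 = 0.053392
absolute risk difference = 0.016251
1 / 0.016251 = 61.535 → round up → 62

62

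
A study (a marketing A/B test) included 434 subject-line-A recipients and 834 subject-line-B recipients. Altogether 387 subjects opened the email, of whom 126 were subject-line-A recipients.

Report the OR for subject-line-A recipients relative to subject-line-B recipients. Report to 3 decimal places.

subject-line-A recipients without the outcome: 434 − 126 = 308
subject-line-B recipients with the outcome: 387 − 126 = 261
subject-line-B recipients without the outcome: 834 − 261 = 573
OR = (126 × 573) / (308 × 261) = 72198/80388 ≈ 0.898

0.898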